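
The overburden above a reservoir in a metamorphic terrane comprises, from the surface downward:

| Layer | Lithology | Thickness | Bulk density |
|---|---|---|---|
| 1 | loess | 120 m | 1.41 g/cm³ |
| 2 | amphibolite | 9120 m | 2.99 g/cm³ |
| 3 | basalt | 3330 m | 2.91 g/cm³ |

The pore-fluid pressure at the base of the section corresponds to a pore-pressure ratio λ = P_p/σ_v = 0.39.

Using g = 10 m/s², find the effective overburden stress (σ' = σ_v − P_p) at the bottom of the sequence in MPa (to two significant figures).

Overburden (lithostatic) stress σ_v:
loess: 1410 kg/m³ × 10 m/s² × 120 m = 1.692×10^6 Pa = 1.692 MPa
amphibolite: 2990 kg/m³ × 10 m/s² × 9120 m = 2.727×10^8 Pa = 272.7 MPa
basalt: 2910 kg/m³ × 10 m/s² × 3330 m = 9.690×10^7 Pa = 96.90 MPa
Total = 1.692 + 272.7 + 96.90 = 371.28 MPa
Pore pressure P_p = λ·σ_v = 0.39 × 371.3 MPa = 144.8 MPa
Effective stress σ' = σ_v − P_p = 371.3 − 144.8 = 226.48 MPa

230 MPa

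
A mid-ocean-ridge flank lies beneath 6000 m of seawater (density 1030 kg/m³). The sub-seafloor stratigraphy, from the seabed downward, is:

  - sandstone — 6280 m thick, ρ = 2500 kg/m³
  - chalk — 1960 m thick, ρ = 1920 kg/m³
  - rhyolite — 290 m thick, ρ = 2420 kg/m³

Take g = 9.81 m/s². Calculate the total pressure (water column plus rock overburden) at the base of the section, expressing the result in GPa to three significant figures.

seawater: 1030 kg/m³ × 9.81 m/s² × 6000 m = 6.063×10^7 Pa = 0.06063 GPa
sandstone: 2500 kg/m³ × 9.81 m/s² × 6280 m = 1.540×10^8 Pa = 0.1540 GPa
chalk: 1920 kg/m³ × 9.81 m/s² × 1960 m = 3.692×10^7 Pa = 0.03692 GPa
rhyolite: 2420 kg/m³ × 9.81 m/s² × 290 m = 6.885×10^6 Pa = 6.885×10^-3 GPa
Total = 0.06063 + 0.1540 + 0.03692 + 6.885×10^-3 = 0.25844 GPa

0.258 GPa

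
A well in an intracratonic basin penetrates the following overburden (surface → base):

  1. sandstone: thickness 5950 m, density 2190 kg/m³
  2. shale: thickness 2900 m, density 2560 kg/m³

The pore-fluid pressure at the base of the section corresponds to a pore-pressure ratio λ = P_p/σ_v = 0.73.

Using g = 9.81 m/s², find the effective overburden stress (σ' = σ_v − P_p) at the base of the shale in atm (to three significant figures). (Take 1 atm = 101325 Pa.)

Overburden (lithostatic) stress σ_v:
sandstone: 2190 kg/m³ × 9.81 m/s² × 5950 m = 1.278×10^8 Pa = 127.8 MPa
shale: 2560 kg/m³ × 9.81 m/s² × 2900 m = 7.283×10^7 Pa = 72.83 MPa
Total = 127.8 + 72.83 = 200.66 MPa
Pore pressure P_p = λ·σ_v = 0.73 × 200.7 MPa = 146.5 MPa
Effective stress σ' = σ_v − P_p = 200.7 − 146.5 = 54.178 MPa = 534.69 atm

535 atm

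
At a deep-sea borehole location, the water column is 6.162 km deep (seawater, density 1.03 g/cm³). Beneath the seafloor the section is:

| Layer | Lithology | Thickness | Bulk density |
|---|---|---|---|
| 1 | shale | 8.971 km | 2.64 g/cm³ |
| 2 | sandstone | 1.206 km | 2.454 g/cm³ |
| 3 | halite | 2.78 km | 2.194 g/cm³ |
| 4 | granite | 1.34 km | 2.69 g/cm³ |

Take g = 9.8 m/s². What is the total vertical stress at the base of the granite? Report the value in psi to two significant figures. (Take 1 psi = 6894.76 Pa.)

seawater: 1030 kg/m³ × 9.8 m/s² × 6162 m = 6.220×10^7 Pa = 9021 psi
shale: 2640 kg/m³ × 9.8 m/s² × 8971 m = 2.321×10^8 Pa = 33663 psi
sandstone: 2454 kg/m³ × 9.8 m/s² × 1206 m = 2.900×10^7 Pa = 4207 psi
halite: 2194 kg/m³ × 9.8 m/s² × 2780 m = 5.977×10^7 Pa = 8669 psi
granite: 2690 kg/m³ × 9.8 m/s² × 1340 m = 3.533×10^7 Pa = 5123 psi
Total = 9021 + 33663 + 4207 + 8669 + 5123 = 60684 psi

61000 psi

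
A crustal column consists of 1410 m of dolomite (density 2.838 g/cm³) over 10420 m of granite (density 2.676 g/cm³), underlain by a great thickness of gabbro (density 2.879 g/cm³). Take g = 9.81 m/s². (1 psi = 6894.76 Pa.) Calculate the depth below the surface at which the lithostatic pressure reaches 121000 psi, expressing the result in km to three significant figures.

30.3 km

Pressure at base of upper layers: 2838×9.81×1410 + 2676×9.81×10420 = 3.128×10^8 Pa = 45367 psi
Remaining pressure to be supplied by gabbro: 8.343×10^8 − 3.128×10^8 = 5.215×10^8 Pa
Additional depth in gabbro = 5.215×10^8 Pa / (2879 kg/m³ × 9.81 m/s²) = 18464 m
Total depth = 11830 m + 18464 m = 30294 m
= 30.294 km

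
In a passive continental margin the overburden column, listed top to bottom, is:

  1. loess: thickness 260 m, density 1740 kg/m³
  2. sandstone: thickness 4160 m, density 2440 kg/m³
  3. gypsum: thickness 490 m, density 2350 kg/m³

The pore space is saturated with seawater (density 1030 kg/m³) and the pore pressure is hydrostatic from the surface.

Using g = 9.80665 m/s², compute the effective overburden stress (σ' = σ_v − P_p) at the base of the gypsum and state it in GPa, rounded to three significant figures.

0.0657 GPa

Overburden (lithostatic) stress σ_v:
loess: 1740 kg/m³ × 9.80665 m/s² × 260 m = 4.437×10^6 Pa = 4.437 MPa
sandstone: 2440 kg/m³ × 9.80665 m/s² × 4160 m = 9.954×10^7 Pa = 99.54 MPa
gypsum: 2350 kg/m³ × 9.80665 m/s² × 490 m = 1.129×10^7 Pa = 11.29 MPa
Total = 4.437 + 99.54 + 11.29 = 115.27 MPa
Pore pressure P_p = 1030 kg/m³ × 9.80665 m/s² × 4910 m = 4.960×10^7 Pa = 49.60 MPa
Effective stress σ' = σ_v − P_p = 115.3 − 49.60 = 65.675 MPa = 0.065675 GPa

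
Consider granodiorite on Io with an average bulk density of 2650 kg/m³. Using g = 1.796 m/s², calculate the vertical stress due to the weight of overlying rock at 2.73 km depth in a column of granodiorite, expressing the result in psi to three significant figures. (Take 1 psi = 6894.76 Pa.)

granodiorite: 2650 kg/m³ × 1.796 m/s² × 2730 m = 1.299×10^7 Pa = 1884 psi

1880 psi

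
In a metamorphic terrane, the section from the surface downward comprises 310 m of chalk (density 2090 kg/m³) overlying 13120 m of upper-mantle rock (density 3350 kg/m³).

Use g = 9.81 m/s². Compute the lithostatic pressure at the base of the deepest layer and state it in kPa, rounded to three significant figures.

438000 kPa

chalk: 2090 kg/m³ × 9.81 m/s² × 310 m = 6.356×10^6 Pa = 6356 kPa
upper-mantle rock: 3350 kg/m³ × 9.81 m/s² × 13120 m = 4.312×10^8 Pa = 4.312×10^5 kPa
Total = 6356 + 4.312×10^5 = 4.3753×10^5 kPa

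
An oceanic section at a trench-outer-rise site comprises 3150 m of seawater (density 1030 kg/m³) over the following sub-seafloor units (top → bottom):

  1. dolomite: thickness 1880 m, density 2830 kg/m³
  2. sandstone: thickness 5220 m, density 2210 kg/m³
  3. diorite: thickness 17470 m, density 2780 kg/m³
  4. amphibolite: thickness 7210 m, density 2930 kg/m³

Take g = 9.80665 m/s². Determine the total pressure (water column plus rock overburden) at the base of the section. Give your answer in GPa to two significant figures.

0.88 GPa

seawater: 1030 kg/m³ × 9.80665 m/s² × 3150 m = 3.182×10^7 Pa = 0.03182 GPa
dolomite: 2830 kg/m³ × 9.80665 m/s² × 1880 m = 5.218×10^7 Pa = 0.05218 GPa
sandstone: 2210 kg/m³ × 9.80665 m/s² × 5220 m = 1.131×10^8 Pa = 0.1131 GPa
diorite: 2780 kg/m³ × 9.80665 m/s² × 17470 m = 4.763×10^8 Pa = 0.4763 GPa
amphibolite: 2930 kg/m³ × 9.80665 m/s² × 7210 m = 2.072×10^8 Pa = 0.2072 GPa
Total = 0.03182 + 0.05218 + 0.1131 + 0.4763 + 0.2072 = 0.88057 GPa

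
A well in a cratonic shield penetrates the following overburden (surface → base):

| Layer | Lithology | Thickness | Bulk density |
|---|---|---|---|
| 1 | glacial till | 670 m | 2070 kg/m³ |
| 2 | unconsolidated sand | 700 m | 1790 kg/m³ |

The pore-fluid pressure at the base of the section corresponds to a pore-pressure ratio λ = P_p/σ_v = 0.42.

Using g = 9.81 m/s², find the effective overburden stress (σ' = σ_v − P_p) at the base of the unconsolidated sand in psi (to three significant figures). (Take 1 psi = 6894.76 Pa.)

2180 psi

Overburden (lithostatic) stress σ_v:
glacial till: 2070 kg/m³ × 9.81 m/s² × 670 m = 1.361×10^7 Pa = 13.61 MPa
unconsolidated sand: 1790 kg/m³ × 9.81 m/s² × 700 m = 1.229×10^7 Pa = 12.29 MPa
Total = 13.61 + 12.29 = 25.897 MPa
Pore pressure P_p = λ·σ_v = 0.42 × 25.90 MPa = 10.88 MPa
Effective stress σ' = σ_v − P_p = 25.90 − 10.88 = 15.021 MPa = 2178.5 psi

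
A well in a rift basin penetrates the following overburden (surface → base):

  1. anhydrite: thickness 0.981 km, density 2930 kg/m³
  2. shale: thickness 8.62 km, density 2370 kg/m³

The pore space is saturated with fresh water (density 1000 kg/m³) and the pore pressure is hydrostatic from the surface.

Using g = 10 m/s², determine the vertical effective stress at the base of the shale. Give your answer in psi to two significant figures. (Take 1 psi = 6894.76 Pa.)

Overburden (lithostatic) stress σ_v:
anhydrite: 2930 kg/m³ × 10 m/s² × 981 m = 2.874×10^7 Pa = 28.74 MPa
shale: 2370 kg/m³ × 10 m/s² × 8620 m = 2.043×10^8 Pa = 204.3 MPa
Total = 28.74 + 204.3 = 233.04 MPa
Pore pressure P_p = 1000 kg/m³ × 10 m/s² × 9601 m = 9.601×10^7 Pa = 96.01 MPa
Effective stress σ' = σ_v − P_p = 233.0 − 96.01 = 137.03 MPa = 19874 psi

20000 psi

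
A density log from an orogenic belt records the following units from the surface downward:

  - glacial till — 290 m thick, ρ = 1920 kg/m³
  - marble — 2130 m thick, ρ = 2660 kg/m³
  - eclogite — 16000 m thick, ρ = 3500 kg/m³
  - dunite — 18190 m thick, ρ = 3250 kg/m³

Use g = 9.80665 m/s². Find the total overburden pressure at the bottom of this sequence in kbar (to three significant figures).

11.9 kbar

glacial till: 1920 kg/m³ × 9.80665 m/s² × 290 m = 5.460×10^6 Pa = 0.05460 kbar
marble: 2660 kg/m³ × 9.80665 m/s² × 2130 m = 5.556×10^7 Pa = 0.5556 kbar
eclogite: 3500 kg/m³ × 9.80665 m/s² × 16000 m = 5.492×10^8 Pa = 5.492 kbar
dunite: 3250 kg/m³ × 9.80665 m/s² × 18190 m = 5.797×10^8 Pa = 5.797 kbar
Total = 0.05460 + 0.5556 + 5.492 + 5.797 = 11.899 kbar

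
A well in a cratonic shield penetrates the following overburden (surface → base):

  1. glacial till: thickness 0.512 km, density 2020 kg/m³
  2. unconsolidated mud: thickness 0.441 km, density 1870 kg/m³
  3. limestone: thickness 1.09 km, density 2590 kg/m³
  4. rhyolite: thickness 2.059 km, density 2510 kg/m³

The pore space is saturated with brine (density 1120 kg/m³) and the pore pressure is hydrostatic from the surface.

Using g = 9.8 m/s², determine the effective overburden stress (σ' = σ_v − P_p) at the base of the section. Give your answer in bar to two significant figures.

520 bar

Overburden (lithostatic) stress σ_v:
glacial till: 2020 kg/m³ × 9.8 m/s² × 512 m = 1.014×10^7 Pa = 10.14 MPa
unconsolidated mud: 1870 kg/m³ × 9.8 m/s² × 441 m = 8.082×10^6 Pa = 8.082 MPa
limestone: 2590 kg/m³ × 9.8 m/s² × 1090 m = 2.767×10^7 Pa = 27.67 MPa
rhyolite: 2510 kg/m³ × 9.8 m/s² × 2059 m = 5.065×10^7 Pa = 50.65 MPa
Total = 10.14 + 8.082 + 27.67 + 50.65 = 96.531 MPa
Pore pressure P_p = 1120 kg/m³ × 9.8 m/s² × 4102 m = 4.502×10^7 Pa = 45.02 MPa
Effective stress σ' = σ_v − P_p = 96.53 − 45.02 = 51.507 MPa = 515.07 bar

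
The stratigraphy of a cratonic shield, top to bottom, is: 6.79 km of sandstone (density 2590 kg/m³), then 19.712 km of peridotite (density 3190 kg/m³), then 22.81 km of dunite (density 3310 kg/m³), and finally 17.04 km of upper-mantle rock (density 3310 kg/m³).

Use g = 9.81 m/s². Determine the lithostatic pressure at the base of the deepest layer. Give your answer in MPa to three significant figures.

2080 MPa

sandstone: 2590 kg/m³ × 9.81 m/s² × 6790 m = 1.725×10^8 Pa = 172.5 MPa
peridotite: 3190 kg/m³ × 9.81 m/s² × 19712 m = 6.169×10^8 Pa = 616.9 MPa
dunite: 3310 kg/m³ × 9.81 m/s² × 22810 m = 7.407×10^8 Pa = 740.7 MPa
upper-mantle rock: 3310 kg/m³ × 9.81 m/s² × 17040 m = 5.533×10^8 Pa = 553.3 MPa
Total = 172.5 + 616.9 + 740.7 + 553.3 = 2083.4 MPa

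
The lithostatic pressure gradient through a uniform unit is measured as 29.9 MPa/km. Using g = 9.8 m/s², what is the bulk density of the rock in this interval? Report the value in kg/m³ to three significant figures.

ρ = (dP/dz)/g = 29.9 MPa/km / 9.8 m/s² = 29900 Pa/m / 9.8 m/s² = 3051.0 kg/m³

3050 kg/m³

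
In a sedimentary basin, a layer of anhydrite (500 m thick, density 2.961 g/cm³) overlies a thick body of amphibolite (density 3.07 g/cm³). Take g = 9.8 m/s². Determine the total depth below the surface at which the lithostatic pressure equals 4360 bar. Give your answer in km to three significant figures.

14.5 km

Pressure at base of upper layers: 2961×9.8×500 = 1.451×10^7 Pa = 145.1 bar
Remaining pressure to be supplied by amphibolite: 4.360×10^8 − 1.451×10^7 = 4.215×10^8 Pa
Additional depth in amphibolite = 4.215×10^8 Pa / (3070 kg/m³ × 9.8 m/s²) = 14010 m
Total depth = 500 m + 14010 m = 14510 m
= 14.510 km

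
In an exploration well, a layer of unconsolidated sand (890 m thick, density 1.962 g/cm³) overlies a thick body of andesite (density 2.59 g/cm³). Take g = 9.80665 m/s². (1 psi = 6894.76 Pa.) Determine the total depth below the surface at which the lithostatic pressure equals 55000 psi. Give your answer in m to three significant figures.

15100 m

Pressure at base of upper layers: 1962×9.80665×890 = 1.712×10^7 Pa = 2484 psi
Remaining pressure to be supplied by andesite: 3.792×10^8 − 1.712×10^7 = 3.621×10^8 Pa
Additional depth in andesite = 3.621×10^8 Pa / (2590 kg/m³ × 9.80665 m/s²) = 14256 m
Total depth = 890 m + 14256 m = 15146 m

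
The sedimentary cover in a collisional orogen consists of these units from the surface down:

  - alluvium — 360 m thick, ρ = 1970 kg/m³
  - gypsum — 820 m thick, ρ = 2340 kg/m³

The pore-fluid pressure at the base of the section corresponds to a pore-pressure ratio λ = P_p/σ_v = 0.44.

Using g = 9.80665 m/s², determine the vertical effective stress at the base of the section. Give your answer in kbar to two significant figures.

0.14 kbar

Overburden (lithostatic) stress σ_v:
alluvium: 1970 kg/m³ × 9.80665 m/s² × 360 m = 6.955×10^6 Pa = 6.955 MPa
gypsum: 2340 kg/m³ × 9.80665 m/s² × 820 m = 1.882×10^7 Pa = 18.82 MPa
Total = 6.955 + 18.82 = 25.772 MPa
Pore pressure P_p = λ·σ_v = 0.44 × 25.77 MPa = 11.34 MPa
Effective stress σ' = σ_v − P_p = 25.77 − 11.34 = 14.432 MPa = 0.14432 kbar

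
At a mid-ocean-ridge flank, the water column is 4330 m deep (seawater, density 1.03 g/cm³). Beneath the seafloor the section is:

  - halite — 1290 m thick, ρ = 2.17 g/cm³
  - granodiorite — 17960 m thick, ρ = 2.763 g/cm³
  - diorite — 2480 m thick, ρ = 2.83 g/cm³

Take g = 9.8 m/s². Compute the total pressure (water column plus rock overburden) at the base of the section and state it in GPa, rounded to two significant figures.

0.63 GPa

seawater: 1030 kg/m³ × 9.8 m/s² × 4330 m = 4.371×10^7 Pa = 0.04371 GPa
halite: 2170 kg/m³ × 9.8 m/s² × 1290 m = 2.743×10^7 Pa = 0.02743 GPa
granodiorite: 2763 kg/m³ × 9.8 m/s² × 17960 m = 4.863×10^8 Pa = 0.4863 GPa
diorite: 2830 kg/m³ × 9.8 m/s² × 2480 m = 6.878×10^7 Pa = 0.06878 GPa
Total = 0.04371 + 0.02743 + 0.4863 + 0.06878 = 0.62623 GPa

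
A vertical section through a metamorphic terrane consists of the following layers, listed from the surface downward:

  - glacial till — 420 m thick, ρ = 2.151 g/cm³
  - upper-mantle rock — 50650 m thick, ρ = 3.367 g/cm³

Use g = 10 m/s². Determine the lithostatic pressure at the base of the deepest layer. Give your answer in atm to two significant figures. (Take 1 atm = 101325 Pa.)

glacial till: 2151 kg/m³ × 10 m/s² × 420 m = 9.034×10^6 Pa = 89.16 atm
upper-mantle rock: 3367 kg/m³ × 10 m/s² × 50650 m = 1.705×10^9 Pa = 16831 atm
Total = 89.16 + 16831 = 16920 atm

17000 atm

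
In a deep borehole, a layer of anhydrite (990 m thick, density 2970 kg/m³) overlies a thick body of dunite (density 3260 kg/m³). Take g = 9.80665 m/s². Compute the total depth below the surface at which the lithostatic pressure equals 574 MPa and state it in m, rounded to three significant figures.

18000 m

Pressure at base of upper layers: 2970×9.80665×990 = 2.883×10^7 Pa = 28.83 MPa
Remaining pressure to be supplied by dunite: 5.740×10^8 − 2.883×10^7 = 5.452×10^8 Pa
Additional depth in dunite = 5.452×10^8 Pa / (3260 kg/m³ × 9.80665 m/s²) = 17053 m
Total depth = 990 m + 17053 m = 18043 m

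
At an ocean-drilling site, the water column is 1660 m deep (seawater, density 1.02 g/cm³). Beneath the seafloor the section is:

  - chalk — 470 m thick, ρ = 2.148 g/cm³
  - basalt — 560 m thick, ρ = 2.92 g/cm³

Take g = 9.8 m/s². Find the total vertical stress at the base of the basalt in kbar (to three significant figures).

0.425 kbar

seawater: 1020 kg/m³ × 9.8 m/s² × 1660 m = 1.659×10^7 Pa = 0.1659 kbar
chalk: 2148 kg/m³ × 9.8 m/s² × 470 m = 9.894×10^6 Pa = 0.09894 kbar
basalt: 2920 kg/m³ × 9.8 m/s² × 560 m = 1.602×10^7 Pa = 0.1602 kbar
Total = 0.1659 + 0.09894 + 0.1602 = 0.42512 kbar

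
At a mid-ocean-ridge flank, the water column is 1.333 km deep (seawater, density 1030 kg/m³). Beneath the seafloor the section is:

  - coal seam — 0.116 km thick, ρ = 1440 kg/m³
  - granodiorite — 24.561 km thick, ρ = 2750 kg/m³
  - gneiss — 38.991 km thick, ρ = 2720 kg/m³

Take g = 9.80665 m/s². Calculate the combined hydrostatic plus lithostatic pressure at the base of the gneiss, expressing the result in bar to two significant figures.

17000 bar

seawater: 1030 kg/m³ × 9.80665 m/s² × 1333 m = 1.346×10^7 Pa = 134.6 bar
coal seam: 1440 kg/m³ × 9.80665 m/s² × 116 m = 1.638×10^6 Pa = 16.38 bar
granodiorite: 2750 kg/m³ × 9.80665 m/s² × 24561 m = 6.624×10^8 Pa = 6624 bar
gneiss: 2720 kg/m³ × 9.80665 m/s² × 38991 m = 1.040×10^9 Pa = 10400 bar
Total = 134.6 + 16.38 + 6624 + 10400 = 17175 bar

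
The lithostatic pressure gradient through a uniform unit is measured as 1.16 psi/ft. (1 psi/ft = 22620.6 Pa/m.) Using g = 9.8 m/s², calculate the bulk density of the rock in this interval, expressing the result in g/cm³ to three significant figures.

2.68 g/cm³

ρ = (dP/dz)/g = 1.16 psi/ft / 9.8 m/s² = 26240 Pa/m / 9.8 m/s² = 2677.5 kg/m³
= 2.678 g/cm³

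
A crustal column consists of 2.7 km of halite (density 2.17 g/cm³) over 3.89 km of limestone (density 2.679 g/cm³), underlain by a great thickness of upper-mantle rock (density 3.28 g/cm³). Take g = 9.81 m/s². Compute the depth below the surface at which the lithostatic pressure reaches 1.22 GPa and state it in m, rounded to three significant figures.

Pressure at base of upper layers: 2170×9.81×2700 + 2679×9.81×3890 = 1.597×10^8 Pa = 0.1597 GPa
Remaining pressure to be supplied by upper-mantle rock: 1.220×10^9 − 1.597×10^8 = 1.060×10^9 Pa
Additional depth in upper-mantle rock = 1.060×10^9 Pa / (3280 kg/m³ × 9.81 m/s²) = 32952 m
Total depth = 6590 m + 32952 m = 39542 m

39500 m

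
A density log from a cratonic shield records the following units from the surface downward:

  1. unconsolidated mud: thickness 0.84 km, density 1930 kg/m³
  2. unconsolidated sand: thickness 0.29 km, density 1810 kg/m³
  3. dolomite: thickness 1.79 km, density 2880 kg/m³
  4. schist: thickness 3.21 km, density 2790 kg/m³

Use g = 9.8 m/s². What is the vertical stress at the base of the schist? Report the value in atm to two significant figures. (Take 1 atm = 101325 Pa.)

1600 atm

unconsolidated mud: 1930 kg/m³ × 9.8 m/s² × 840 m = 1.589×10^7 Pa = 156.8 atm
unconsolidated sand: 1810 kg/m³ × 9.8 m/s² × 290 m = 5.144×10^6 Pa = 50.77 atm
dolomite: 2880 kg/m³ × 9.8 m/s² × 1790 m = 5.052×10^7 Pa = 498.6 atm
schist: 2790 kg/m³ × 9.8 m/s² × 3210 m = 8.777×10^7 Pa = 866.2 atm
Total = 156.8 + 50.77 + 498.6 + 866.2 = 1572.4 atm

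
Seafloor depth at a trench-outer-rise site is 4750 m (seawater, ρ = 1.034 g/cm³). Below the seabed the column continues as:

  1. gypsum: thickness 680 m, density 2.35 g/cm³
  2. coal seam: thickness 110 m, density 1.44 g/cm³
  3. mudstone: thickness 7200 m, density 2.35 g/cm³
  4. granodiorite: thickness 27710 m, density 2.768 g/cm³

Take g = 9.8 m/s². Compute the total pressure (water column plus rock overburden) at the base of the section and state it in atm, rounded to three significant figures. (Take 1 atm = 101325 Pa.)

seawater: 1034 kg/m³ × 9.8 m/s² × 4750 m = 4.813×10^7 Pa = 475.0 atm
gypsum: 2350 kg/m³ × 9.8 m/s² × 680 m = 1.566×10^7 Pa = 154.6 atm
coal seam: 1440 kg/m³ × 9.8 m/s² × 110 m = 1.552×10^6 Pa = 15.32 atm
mudstone: 2350 kg/m³ × 9.8 m/s² × 7200 m = 1.658×10^8 Pa = 1636 atm
granodiorite: 2768 kg/m³ × 9.8 m/s² × 27710 m = 7.517×10^8 Pa = 7418 atm
Total = 475.0 + 154.6 + 15.32 + 1636 + 7418 = 9699.8 atm

9700 atm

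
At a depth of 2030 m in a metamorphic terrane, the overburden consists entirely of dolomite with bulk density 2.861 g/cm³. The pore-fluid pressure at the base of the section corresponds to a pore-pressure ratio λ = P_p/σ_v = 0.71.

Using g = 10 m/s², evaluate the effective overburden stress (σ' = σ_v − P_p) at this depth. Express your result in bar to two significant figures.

170 bar

Overburden (lithostatic) stress σ_v:
dolomite: 2861 kg/m³ × 10 m/s² × 2030 m = 5.808×10^7 Pa = 58.08 MPa
Pore pressure P_p = λ·σ_v = 0.71 × 58.08 MPa = 41.24 MPa
Effective stress σ' = σ_v − P_p = 58.08 − 41.24 = 16.843 MPa = 168.43 bar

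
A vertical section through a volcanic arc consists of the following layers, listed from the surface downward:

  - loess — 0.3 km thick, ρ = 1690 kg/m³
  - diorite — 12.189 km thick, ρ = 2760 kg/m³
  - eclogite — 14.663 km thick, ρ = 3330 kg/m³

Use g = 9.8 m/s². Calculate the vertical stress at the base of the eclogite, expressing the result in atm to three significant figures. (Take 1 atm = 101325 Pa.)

8030 atm

loess: 1690 kg/m³ × 9.8 m/s² × 300 m = 4.969×10^6 Pa = 49.04 atm
diorite: 2760 kg/m³ × 9.8 m/s² × 12189 m = 3.297×10^8 Pa = 3254 atm
eclogite: 3330 kg/m³ × 9.8 m/s² × 14663 m = 4.785×10^8 Pa = 4723 atm
Total = 49.04 + 3254 + 4723 = 8025.4 atm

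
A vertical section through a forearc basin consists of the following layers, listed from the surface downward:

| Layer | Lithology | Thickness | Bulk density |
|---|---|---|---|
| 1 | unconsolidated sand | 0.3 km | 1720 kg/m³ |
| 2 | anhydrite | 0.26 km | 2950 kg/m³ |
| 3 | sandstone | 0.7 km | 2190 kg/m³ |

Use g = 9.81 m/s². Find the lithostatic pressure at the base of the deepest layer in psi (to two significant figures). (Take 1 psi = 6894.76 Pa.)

unconsolidated sand: 1720 kg/m³ × 9.81 m/s² × 300 m = 5.062×10^6 Pa = 734.2 psi
anhydrite: 2950 kg/m³ × 9.81 m/s² × 260 m = 7.524×10^6 Pa = 1091 psi
sandstone: 2190 kg/m³ × 9.81 m/s² × 700 m = 1.504×10^7 Pa = 2181 psi
Total = 734.2 + 1091 + 2181 = 4006.7 psi

4000 psi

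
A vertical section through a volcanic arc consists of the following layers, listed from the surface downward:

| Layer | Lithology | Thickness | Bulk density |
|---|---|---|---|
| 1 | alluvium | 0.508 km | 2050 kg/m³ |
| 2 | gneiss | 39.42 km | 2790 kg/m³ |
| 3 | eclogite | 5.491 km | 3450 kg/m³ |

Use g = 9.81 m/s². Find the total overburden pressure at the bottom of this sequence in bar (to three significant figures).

alluvium: 2050 kg/m³ × 9.81 m/s² × 508 m = 1.022×10^7 Pa = 102.2 bar
gneiss: 2790 kg/m³ × 9.81 m/s² × 39420 m = 1.079×10^9 Pa = 10789 bar
eclogite: 3450 kg/m³ × 9.81 m/s² × 5491 m = 1.858×10^8 Pa = 1858 bar
Total = 102.2 + 10789 + 1858 = 12750 bar

12700 bar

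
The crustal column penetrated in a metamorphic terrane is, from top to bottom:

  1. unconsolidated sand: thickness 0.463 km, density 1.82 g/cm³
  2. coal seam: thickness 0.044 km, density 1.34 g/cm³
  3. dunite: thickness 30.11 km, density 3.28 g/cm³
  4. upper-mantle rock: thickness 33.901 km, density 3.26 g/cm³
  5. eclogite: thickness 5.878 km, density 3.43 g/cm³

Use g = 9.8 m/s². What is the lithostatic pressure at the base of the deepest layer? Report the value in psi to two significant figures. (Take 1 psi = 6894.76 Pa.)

unconsolidated sand: 1820 kg/m³ × 9.8 m/s² × 463 m = 8.258×10^6 Pa = 1198 psi
coal seam: 1340 kg/m³ × 9.8 m/s² × 44 m = 5.778×10^5 Pa = 83.80 psi
dunite: 3280 kg/m³ × 9.8 m/s² × 30110 m = 9.679×10^8 Pa = 1.404×10^5 psi
upper-mantle rock: 3260 kg/m³ × 9.8 m/s² × 33901 m = 1.083×10^9 Pa = 1.571×10^5 psi
eclogite: 3430 kg/m³ × 9.8 m/s² × 5878 m = 1.976×10^8 Pa = 28657 psi
Total = 1198 + 83.80 + 1.404×10^5 + 1.571×10^5 + 28657 = 3.2740×10^5 psi

330000 psi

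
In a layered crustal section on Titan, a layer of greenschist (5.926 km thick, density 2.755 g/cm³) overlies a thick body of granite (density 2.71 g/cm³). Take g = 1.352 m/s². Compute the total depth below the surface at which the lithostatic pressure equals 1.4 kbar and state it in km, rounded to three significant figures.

38.1 km

Pressure at base of upper layers: 2755×1.352×5926 = 2.207×10^7 Pa = 0.2207 kbar
Remaining pressure to be supplied by granite: 1.400×10^8 − 2.207×10^7 = 1.179×10^8 Pa
Additional depth in granite = 1.179×10^8 Pa / (2710 kg/m³ × 1.352 m/s²) = 32186 m
Total depth = 5926 m + 32186 m = 38112 m
= 38.112 km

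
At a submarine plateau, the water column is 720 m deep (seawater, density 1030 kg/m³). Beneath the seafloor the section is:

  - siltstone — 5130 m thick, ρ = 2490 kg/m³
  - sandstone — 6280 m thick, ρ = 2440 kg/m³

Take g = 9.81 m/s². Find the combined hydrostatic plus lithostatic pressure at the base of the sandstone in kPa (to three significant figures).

283000 kPa

seawater: 1030 kg/m³ × 9.81 m/s² × 720 m = 7.275×10^6 Pa = 7275 kPa
siltstone: 2490 kg/m³ × 9.81 m/s² × 5130 m = 1.253×10^8 Pa = 1.253×10^5 kPa
sandstone: 2440 kg/m³ × 9.81 m/s² × 6280 m = 1.503×10^8 Pa = 1.503×10^5 kPa
Total = 7275 + 1.253×10^5 + 1.503×10^5 = 2.8291×10^5 kPa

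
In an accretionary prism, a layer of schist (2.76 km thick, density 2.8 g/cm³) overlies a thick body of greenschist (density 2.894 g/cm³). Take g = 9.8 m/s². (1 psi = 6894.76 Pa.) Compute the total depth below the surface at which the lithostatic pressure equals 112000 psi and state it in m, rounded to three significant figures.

27300 m

Pressure at base of upper layers: 2800×9.8×2760 = 7.573×10^7 Pa = 10984 psi
Remaining pressure to be supplied by greenschist: 7.722×10^8 − 7.573×10^7 = 6.965×10^8 Pa
Additional depth in greenschist = 6.965×10^8 Pa / (2894 kg/m³ × 9.8 m/s²) = 24557 m
Total depth = 2760 m + 24557 m = 27317 m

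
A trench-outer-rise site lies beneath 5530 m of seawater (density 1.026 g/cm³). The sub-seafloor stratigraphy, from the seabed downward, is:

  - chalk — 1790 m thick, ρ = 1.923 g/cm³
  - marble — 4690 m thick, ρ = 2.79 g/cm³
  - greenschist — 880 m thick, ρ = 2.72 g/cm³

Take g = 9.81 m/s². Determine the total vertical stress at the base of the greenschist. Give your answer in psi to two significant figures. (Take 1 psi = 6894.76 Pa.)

35000 psi

seawater: 1026 kg/m³ × 9.81 m/s² × 5530 m = 5.566×10^7 Pa = 8073 psi
chalk: 1923 kg/m³ × 9.81 m/s² × 1790 m = 3.377×10^7 Pa = 4898 psi
marble: 2790 kg/m³ × 9.81 m/s² × 4690 m = 1.284×10^8 Pa = 18618 psi
greenschist: 2720 kg/m³ × 9.81 m/s² × 880 m = 2.348×10^7 Pa = 3406 psi
Total = 8073 + 4898 + 18618 + 3406 = 34994 psi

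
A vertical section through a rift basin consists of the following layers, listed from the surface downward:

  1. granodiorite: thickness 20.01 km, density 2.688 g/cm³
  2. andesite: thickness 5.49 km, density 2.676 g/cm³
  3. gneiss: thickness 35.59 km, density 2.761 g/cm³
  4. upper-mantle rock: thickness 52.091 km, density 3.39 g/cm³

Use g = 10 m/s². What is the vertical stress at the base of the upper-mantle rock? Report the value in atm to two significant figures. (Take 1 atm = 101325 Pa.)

granodiorite: 2688 kg/m³ × 10 m/s² × 20010 m = 5.379×10^8 Pa = 5308 atm
andesite: 2676 kg/m³ × 10 m/s² × 5490 m = 1.469×10^8 Pa = 1450 atm
gneiss: 2761 kg/m³ × 10 m/s² × 35590 m = 9.826×10^8 Pa = 9698 atm
upper-mantle rock: 3390 kg/m³ × 10 m/s² × 52091 m = 1.766×10^9 Pa = 17428 atm
Total = 5308 + 1450 + 9698 + 17428 = 33884 atm

34000 atm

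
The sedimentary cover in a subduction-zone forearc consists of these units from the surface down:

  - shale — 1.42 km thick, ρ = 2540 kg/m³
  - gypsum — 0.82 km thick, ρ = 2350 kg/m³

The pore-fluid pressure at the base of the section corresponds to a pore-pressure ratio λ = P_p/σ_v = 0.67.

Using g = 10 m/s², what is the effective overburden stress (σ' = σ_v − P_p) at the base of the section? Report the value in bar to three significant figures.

Overburden (lithostatic) stress σ_v:
shale: 2540 kg/m³ × 10 m/s² × 1420 m = 3.607×10^7 Pa = 36.07 MPa
gypsum: 2350 kg/m³ × 10 m/s² × 820 m = 1.927×10^7 Pa = 19.27 MPa
Total = 36.07 + 19.27 = 55.338 MPa
Pore pressure P_p = λ·σ_v = 0.67 × 55.34 MPa = 37.08 MPa
Effective stress σ' = σ_v − P_p = 55.34 − 37.08 = 18.262 MPa = 182.62 bar

183 bar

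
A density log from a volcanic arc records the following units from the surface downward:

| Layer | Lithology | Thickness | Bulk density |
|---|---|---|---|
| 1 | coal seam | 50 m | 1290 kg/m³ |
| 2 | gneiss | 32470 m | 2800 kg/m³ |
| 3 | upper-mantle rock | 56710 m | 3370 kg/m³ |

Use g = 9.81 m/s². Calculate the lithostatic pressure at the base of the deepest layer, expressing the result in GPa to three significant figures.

coal seam: 1290 kg/m³ × 9.81 m/s² × 50 m = 6.327×10^5 Pa = 6.327×10^-4 GPa
gneiss: 2800 kg/m³ × 9.81 m/s² × 32470 m = 8.919×10^8 Pa = 0.8919 GPa
upper-mantle rock: 3370 kg/m³ × 9.81 m/s² × 56710 m = 1.875×10^9 Pa = 1.875 GPa
Total = 6.327×10^-4 + 0.8919 + 1.875 = 2.7673 GPa

2.77 GPa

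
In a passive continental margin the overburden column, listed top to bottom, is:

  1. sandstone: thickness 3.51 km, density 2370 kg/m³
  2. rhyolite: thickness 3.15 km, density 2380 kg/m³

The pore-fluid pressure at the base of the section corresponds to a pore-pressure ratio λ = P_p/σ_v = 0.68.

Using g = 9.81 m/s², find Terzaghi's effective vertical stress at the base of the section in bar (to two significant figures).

Overburden (lithostatic) stress σ_v:
sandstone: 2370 kg/m³ × 9.81 m/s² × 3510 m = 8.161×10^7 Pa = 81.61 MPa
rhyolite: 2380 kg/m³ × 9.81 m/s² × 3150 m = 7.355×10^7 Pa = 73.55 MPa
Total = 81.61 + 73.55 = 155.15 MPa
Pore pressure P_p = λ·σ_v = 0.68 × 155.2 MPa = 105.5 MPa
Effective stress σ' = σ_v − P_p = 155.2 − 105.5 = 49.649 MPa = 496.49 bar

500 bar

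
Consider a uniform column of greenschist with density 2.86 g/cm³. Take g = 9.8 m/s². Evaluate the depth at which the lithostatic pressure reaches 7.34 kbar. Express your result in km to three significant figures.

h = P/(ρg) = 7.34 kbar / (2860 kg/m³ × 9.8 m/s²) = 7.340×10^8 Pa / 28028 Pa/m = 26188 m
= 26.188 km

26.2 km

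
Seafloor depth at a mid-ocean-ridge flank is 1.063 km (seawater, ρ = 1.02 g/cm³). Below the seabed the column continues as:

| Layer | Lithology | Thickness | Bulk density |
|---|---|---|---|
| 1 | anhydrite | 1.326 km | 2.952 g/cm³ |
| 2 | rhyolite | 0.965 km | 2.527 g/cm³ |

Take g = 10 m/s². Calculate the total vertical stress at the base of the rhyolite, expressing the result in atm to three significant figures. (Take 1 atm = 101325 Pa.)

734 atm

seawater: 1020 kg/m³ × 10 m/s² × 1063 m = 1.084×10^7 Pa = 107.0 atm
anhydrite: 2952 kg/m³ × 10 m/s² × 1326 m = 3.914×10^7 Pa = 386.3 atm
rhyolite: 2527 kg/m³ × 10 m/s² × 965 m = 2.439×10^7 Pa = 240.7 atm
Total = 107.0 + 386.3 + 240.7 = 733.99 atm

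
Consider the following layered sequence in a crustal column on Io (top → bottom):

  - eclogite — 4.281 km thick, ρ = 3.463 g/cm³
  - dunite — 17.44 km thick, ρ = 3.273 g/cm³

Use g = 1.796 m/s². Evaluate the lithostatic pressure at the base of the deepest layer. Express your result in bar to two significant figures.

eclogite: 3463 kg/m³ × 1.796 m/s² × 4281 m = 2.663×10^7 Pa = 266.3 bar
dunite: 3273 kg/m³ × 1.796 m/s² × 17440 m = 1.025×10^8 Pa = 1025 bar
Total = 266.3 + 1025 = 1291.4 bar

1300 bar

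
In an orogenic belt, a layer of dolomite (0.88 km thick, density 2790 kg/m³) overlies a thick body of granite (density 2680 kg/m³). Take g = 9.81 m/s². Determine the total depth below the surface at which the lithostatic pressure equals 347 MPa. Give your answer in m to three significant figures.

Pressure at base of upper layers: 2790×9.81×880 = 2.409×10^7 Pa = 24.09 MPa
Remaining pressure to be supplied by granite: 3.470×10^8 − 2.409×10^7 = 3.229×10^8 Pa
Additional depth in granite = 3.229×10^8 Pa / (2680 kg/m³ × 9.81 m/s²) = 12282 m
Total depth = 880 m + 12282 m = 13162 m

13200 m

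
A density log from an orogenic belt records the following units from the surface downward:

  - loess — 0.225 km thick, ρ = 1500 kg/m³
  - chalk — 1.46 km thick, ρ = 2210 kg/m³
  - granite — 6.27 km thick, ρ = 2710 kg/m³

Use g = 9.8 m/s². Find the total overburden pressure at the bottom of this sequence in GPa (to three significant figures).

loess: 1500 kg/m³ × 9.8 m/s² × 225 m = 3.308×10^6 Pa = 3.308×10^-3 GPa
chalk: 2210 kg/m³ × 9.8 m/s² × 1460 m = 3.162×10^7 Pa = 0.03162 GPa
granite: 2710 kg/m³ × 9.8 m/s² × 6270 m = 1.665×10^8 Pa = 0.1665 GPa
Total = 3.308×10^-3 + 0.03162 + 0.1665 = 0.20145 GPa

0.201 GPa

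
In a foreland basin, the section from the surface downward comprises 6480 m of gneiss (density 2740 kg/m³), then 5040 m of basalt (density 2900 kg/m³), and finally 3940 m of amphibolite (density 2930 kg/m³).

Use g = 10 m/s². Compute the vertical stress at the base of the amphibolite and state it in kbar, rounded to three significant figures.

gneiss: 2740 kg/m³ × 10 m/s² × 6480 m = 1.776×10^8 Pa = 1.776 kbar
basalt: 2900 kg/m³ × 10 m/s² × 5040 m = 1.462×10^8 Pa = 1.462 kbar
amphibolite: 2930 kg/m³ × 10 m/s² × 3940 m = 1.154×10^8 Pa = 1.154 kbar
Total = 1.776 + 1.462 + 1.154 = 4.3915 kbar

4.39 kbar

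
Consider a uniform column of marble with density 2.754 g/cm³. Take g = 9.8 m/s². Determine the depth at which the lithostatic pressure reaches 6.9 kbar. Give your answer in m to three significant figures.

h = P/(ρg) = 6.9 kbar / (2754 kg/m³ × 9.8 m/s²) = 6.900×10^8 Pa / 26989 Pa/m = 25566 m

25600 m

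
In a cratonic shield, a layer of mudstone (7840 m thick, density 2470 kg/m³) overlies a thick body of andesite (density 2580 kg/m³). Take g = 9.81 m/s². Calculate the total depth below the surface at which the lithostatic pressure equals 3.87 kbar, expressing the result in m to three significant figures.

Pressure at base of upper layers: 2470×9.81×7840 = 1.900×10^8 Pa = 1.900 kbar
Remaining pressure to be supplied by andesite: 3.870×10^8 − 1.900×10^8 = 1.970×10^8 Pa
Additional depth in andesite = 1.970×10^8 Pa / (2580 kg/m³ × 9.81 m/s²) = 7784.8 m
Total depth = 7840 m + 7784.8 m = 15625 m

15600 m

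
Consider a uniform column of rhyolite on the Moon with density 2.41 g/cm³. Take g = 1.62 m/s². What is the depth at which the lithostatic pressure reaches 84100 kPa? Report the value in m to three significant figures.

h = P/(ρg) = 84100 kPa / (2410 kg/m³ × 1.62 m/s²) = 8.410×10^7 Pa / 3904.2 Pa/m = 21541 m

21500 m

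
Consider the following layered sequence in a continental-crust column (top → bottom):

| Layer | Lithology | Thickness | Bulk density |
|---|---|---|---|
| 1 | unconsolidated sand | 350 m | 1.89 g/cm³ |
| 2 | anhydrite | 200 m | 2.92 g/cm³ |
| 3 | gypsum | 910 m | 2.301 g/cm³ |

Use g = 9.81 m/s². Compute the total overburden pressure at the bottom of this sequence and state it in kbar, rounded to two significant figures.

0.33 kbar

unconsolidated sand: 1890 kg/m³ × 9.81 m/s² × 350 m = 6.489×10^6 Pa = 0.06489 kbar
anhydrite: 2920 kg/m³ × 9.81 m/s² × 200 m = 5.729×10^6 Pa = 0.05729 kbar
gypsum: 2301 kg/m³ × 9.81 m/s² × 910 m = 2.054×10^7 Pa = 0.2054 kbar
Total = 0.06489 + 0.05729 + 0.2054 = 0.32760 kbar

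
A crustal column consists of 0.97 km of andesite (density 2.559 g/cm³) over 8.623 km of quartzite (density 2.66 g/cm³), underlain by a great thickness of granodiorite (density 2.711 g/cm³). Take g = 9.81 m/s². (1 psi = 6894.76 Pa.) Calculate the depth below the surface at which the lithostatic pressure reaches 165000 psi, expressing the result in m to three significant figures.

43000 m

Pressure at base of upper layers: 2559×9.81×970 + 2660×9.81×8623 = 2.494×10^8 Pa = 36167 psi
Remaining pressure to be supplied by granodiorite: 1.138×10^9 − 2.494×10^8 = 8.883×10^8 Pa
Additional depth in granodiorite = 8.883×10^8 Pa / (2711 kg/m³ × 9.81 m/s²) = 33400 m
Total depth = 9593 m + 33400 m = 42993 m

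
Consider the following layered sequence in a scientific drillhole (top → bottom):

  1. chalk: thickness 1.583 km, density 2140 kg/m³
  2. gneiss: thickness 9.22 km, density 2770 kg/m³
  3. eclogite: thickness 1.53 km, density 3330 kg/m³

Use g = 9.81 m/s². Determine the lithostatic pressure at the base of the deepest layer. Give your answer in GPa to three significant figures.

0.334 GPa

chalk: 2140 kg/m³ × 9.81 m/s² × 1583 m = 3.323×10^7 Pa = 0.03323 GPa
gneiss: 2770 kg/m³ × 9.81 m/s² × 9220 m = 2.505×10^8 Pa = 0.2505 GPa
eclogite: 3330 kg/m³ × 9.81 m/s² × 1530 m = 4.998×10^7 Pa = 0.04998 GPa
Total = 0.03323 + 0.2505 + 0.04998 = 0.33376 GPa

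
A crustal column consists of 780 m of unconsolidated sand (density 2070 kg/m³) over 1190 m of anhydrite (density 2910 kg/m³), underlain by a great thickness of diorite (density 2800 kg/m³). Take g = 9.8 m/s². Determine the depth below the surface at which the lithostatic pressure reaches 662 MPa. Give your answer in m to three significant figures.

Pressure at base of upper layers: 2070×9.8×780 + 2910×9.8×1190 = 4.976×10^7 Pa = 49.76 MPa
Remaining pressure to be supplied by diorite: 6.620×10^8 − 4.976×10^7 = 6.122×10^8 Pa
Additional depth in diorite = 6.122×10^8 Pa / (2800 kg/m³ × 9.8 m/s²) = 22312 m
Total depth = 1970 m + 22312 m = 24282 m

24300 m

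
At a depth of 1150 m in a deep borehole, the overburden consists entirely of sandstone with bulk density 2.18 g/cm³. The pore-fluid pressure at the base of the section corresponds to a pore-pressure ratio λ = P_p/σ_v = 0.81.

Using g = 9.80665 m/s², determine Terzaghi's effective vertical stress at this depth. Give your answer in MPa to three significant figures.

Overburden (lithostatic) stress σ_v:
sandstone: 2180 kg/m³ × 9.80665 m/s² × 1150 m = 2.459×10^7 Pa = 24.59 MPa
Pore pressure P_p = λ·σ_v = 0.81 × 24.59 MPa = 19.91 MPa
Effective stress σ' = σ_v − P_p = 24.59 − 19.91 = 4.6712 MPa

4.67 MPa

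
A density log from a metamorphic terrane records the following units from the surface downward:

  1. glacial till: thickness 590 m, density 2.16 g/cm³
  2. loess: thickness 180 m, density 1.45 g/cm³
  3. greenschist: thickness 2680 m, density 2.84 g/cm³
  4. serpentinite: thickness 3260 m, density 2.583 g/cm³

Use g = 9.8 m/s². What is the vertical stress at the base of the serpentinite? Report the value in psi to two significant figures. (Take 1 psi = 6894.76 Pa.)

25000 psi

glacial till: 2160 kg/m³ × 9.8 m/s² × 590 m = 1.249×10^7 Pa = 1811 psi
loess: 1450 kg/m³ × 9.8 m/s² × 180 m = 2.558×10^6 Pa = 371.0 psi
greenschist: 2840 kg/m³ × 9.8 m/s² × 2680 m = 7.459×10^7 Pa = 10818 psi
serpentinite: 2583 kg/m³ × 9.8 m/s² × 3260 m = 8.252×10^7 Pa = 11969 psi
Total = 1811 + 371.0 + 10818 + 11969 = 24969 psi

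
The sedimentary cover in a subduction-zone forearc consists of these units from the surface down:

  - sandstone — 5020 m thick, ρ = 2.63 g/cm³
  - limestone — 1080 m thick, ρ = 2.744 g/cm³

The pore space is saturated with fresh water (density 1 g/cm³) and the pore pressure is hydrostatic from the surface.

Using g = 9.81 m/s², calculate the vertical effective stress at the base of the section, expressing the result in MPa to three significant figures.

Overburden (lithostatic) stress σ_v:
sandstone: 2630 kg/m³ × 9.81 m/s² × 5020 m = 1.295×10^8 Pa = 129.5 MPa
limestone: 2744 kg/m³ × 9.81 m/s² × 1080 m = 2.907×10^7 Pa = 29.07 MPa
Total = 129.5 + 29.07 = 158.59 MPa
Pore pressure P_p = 1000 kg/m³ × 9.81 m/s² × 6100 m = 5.984×10^7 Pa = 59.84 MPa
Effective stress σ' = σ_v − P_p = 158.6 − 59.84 = 98.749 MPa

98.7 MPa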